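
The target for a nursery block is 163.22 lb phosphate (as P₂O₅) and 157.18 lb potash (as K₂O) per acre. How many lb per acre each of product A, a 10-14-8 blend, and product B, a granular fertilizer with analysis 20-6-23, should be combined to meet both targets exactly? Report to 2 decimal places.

1025.91 lb product A, 326.55 lb product B

Let a = lb of product A, b = lb of product B (per acre).
P₂O₅: 0.14·a + 0.06·b = 163.22
K₂O: 0.08·a + 0.23·b = 157.18
Eliminate b: (row1) − 0.06/0.23·(row2) → 0.11913·a = 122.217, so a = 1025.905.
Then b = (157.18 − 0.08·1025.905) / 0.23 = 326.5547.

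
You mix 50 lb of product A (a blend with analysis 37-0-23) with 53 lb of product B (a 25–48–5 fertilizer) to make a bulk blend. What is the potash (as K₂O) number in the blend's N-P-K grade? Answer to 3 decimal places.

13.738% K₂O

Total mass = 50 + 53 = 103 lb.
K₂O mass = 23%×50 + 5%×53 = 14.15 lb.
% K₂O = 14.15 / 103 = 13.7379%.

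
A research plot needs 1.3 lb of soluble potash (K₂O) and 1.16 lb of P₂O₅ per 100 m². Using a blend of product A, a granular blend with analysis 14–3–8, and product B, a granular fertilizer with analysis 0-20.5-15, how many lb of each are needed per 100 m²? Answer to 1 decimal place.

7.8 lb product A, 4.5 lb product B

Let a = lb of product A, b = lb of product B (per 100 m²).
K₂O: 0.08·a + 0.15·b = 1.3
P₂O₅: 0.03·a + 0.205·b = 1.16
From row1: a = (1.3 − 0.15·b) / 0.08.
Into row2: 0.03·(1.3 − 0.15·b)/0.08 + 0.205·b = 1.16 → b = 4.52101, a = 7.77311.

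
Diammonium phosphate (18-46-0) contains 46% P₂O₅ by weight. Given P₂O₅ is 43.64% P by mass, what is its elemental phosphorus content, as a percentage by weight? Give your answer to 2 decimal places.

20.07% P

%P = 46 × 0.4364 = 20.0744%.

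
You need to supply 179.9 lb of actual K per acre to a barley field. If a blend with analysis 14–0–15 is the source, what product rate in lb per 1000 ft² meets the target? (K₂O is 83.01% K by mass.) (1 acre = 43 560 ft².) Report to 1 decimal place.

As K₂O: 179.9 / 0.8301 = 216.721 lb per acre.
Product per acre = 216.721 / 15% = 1444.81 lb.
Convert to per 1000 ft²: 1444.81 × 0.0229568 = 33.1682 lb.

33.2 lb of product per thousand sq ft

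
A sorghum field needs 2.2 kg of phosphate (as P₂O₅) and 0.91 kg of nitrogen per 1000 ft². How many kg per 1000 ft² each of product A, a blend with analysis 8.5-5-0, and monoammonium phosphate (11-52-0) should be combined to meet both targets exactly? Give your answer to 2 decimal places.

Let a = kg of product A, b = kg of monoammonium phosphate (per 1000 ft²).
P₂O₅: 0.05·a + 0.52·b = 2.2
N: 0.085·a + 0.11·b = 0.91
Eliminate a: (row1) − 0.05/0.085·(row2) → 0.455294·b = 1.66471, so b = 3.65633.
Back-substitute: a = (2.2 − 0.52·3.65633) / 0.05 = 5.97416.

5.97 kg product A, 3.66 kg monoammonium phosphate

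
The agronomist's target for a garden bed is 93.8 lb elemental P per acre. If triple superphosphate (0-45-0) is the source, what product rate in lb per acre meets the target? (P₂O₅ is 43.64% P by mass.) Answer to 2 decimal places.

477.65 lb of product per acre

As P₂O₅: 93.8 / 0.4364 = 214.94 lb per acre.
Product per acre = 214.94 / 45% = 477.645 lb.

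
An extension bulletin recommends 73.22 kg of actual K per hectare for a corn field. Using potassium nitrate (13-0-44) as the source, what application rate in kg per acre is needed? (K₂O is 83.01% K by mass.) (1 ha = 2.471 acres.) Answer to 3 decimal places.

As K₂O: 73.22 / 0.8301 = 88.2062 kg per hectare.
Product per hectare = 88.2062 / 44% = 200.469 kg.
Convert to per acre: 200.469 × 0.404694 = 81.1286 kg.

81.129 kg of product per acre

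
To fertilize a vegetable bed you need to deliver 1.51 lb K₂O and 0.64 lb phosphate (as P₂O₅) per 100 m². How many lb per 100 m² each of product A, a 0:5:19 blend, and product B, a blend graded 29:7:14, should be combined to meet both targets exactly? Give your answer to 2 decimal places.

2.56 lb product A, 7.32 lb product B

With a, b = lb per 100 m² of product A and product B:
K₂O: 0.19·a + 0.14·b = 1.51
P₂O₅: 0.05·a + 0.07·b = 0.64
From row1: a = (1.51 − 0.14·b) / 0.19.
Into row2: 0.05·(1.51 − 0.14·b)/0.19 + 0.07·b = 0.64 → b = 7.31746, a = 2.55556.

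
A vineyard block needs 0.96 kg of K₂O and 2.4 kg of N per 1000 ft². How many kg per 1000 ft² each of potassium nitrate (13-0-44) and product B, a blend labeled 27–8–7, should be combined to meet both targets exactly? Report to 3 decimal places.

With a, b = kg per 1000 ft² of potassium nitrate and product B:
K₂O: 0.44·a + 0.07·b = 0.96
N: 0.13·a + 0.27·b = 2.4
Eliminate b: (row1) − 0.07/0.27·(row2) → 0.406296·a = 0.337778, so a = 0.831358.
Then b = (2.4 − 0.13·0.831358) / 0.27 = 8.48861.

0.831 kg potassium nitrate, 8.489 kg product B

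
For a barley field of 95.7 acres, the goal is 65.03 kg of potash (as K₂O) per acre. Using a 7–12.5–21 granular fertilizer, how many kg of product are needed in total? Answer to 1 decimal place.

29635.1 kg

Product per acre = 65.03 / 21% = 309.667 kg.
Total product = 309.667 × 95.7 = 29635.1 kg.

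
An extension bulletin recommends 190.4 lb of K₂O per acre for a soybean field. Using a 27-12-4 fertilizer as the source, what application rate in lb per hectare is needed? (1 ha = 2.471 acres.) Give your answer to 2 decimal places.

Product per acre = 190.4 / 4% = 4760 lb.
Convert to per hectare: 4760 × 2.471 = 11761.96 lb.

11761.96 lb of product per hectare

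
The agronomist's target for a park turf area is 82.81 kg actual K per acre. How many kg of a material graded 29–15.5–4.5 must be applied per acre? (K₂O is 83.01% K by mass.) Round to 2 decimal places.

As K₂O: 82.81 / 0.8301 = 99.7591 kg per acre.
Product per acre = 99.7591 / 4.5% = 2216.868 kg.

2216.87 kg of product per acre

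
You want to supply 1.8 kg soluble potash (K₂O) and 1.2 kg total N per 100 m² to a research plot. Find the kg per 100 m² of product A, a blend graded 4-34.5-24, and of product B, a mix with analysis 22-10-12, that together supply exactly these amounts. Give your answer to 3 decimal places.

5.250 kg product A, 4.500 kg product B

Per-100 m² balance (a = product A, b = product B):
K₂O: 0.24·a + 0.12·b = 1.8
N: 0.04·a + 0.22·b = 1.2
From row1: a = (1.8 − 0.12·b) / 0.24.
Into row2: 0.04·(1.8 − 0.12·b)/0.24 + 0.22·b = 1.2 → b = 4.5, a = 5.25.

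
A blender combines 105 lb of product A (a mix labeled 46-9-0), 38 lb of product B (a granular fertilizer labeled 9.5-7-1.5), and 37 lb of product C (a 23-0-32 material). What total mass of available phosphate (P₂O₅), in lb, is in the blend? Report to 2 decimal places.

P₂O₅ mass = 9%×105 + 7%×38 + 0%×37 = 12.11 lb.

12.11 lb P₂O₅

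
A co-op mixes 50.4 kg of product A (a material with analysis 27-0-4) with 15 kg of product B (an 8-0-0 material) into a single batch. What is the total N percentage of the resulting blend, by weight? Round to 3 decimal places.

Total mass = 50.4 + 15 = 65.4 kg.
N mass = 27%×50.4 + 8%×15 = 14.808 kg.
% N = 14.808 / 65.4 = 22.6422%.

22.642% N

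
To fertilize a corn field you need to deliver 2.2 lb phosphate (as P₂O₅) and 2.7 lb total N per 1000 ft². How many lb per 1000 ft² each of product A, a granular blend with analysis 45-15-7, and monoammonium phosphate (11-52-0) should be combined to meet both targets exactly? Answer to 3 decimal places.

5.343 lb product A, 2.690 lb monoammonium phosphate

With a, b = lb per 1000 ft² of product A and monoammonium phosphate:
P₂O₅: 0.15·a + 0.52·b = 2.2
N: 0.45·a + 0.11·b = 2.7
Eliminate b: (row1) − 0.52/0.11·(row2) → -1.97727·a = -10.5636, so a = 5.34253.
Then b = (2.7 − 0.45·5.34253) / 0.11 = 2.68966.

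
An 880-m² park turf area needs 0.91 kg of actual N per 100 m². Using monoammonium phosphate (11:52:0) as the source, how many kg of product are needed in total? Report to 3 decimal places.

72.800 kg

Product per 100 m² = 0.91 / 11% = 8.27273 kg.
Total product = 8.27273 × 880 / 100 = 72.8 kg.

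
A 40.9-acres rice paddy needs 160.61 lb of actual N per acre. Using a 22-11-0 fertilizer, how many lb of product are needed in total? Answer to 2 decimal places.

29858.86 lb

Product per acre = 160.61 / 22% = 730.045 lb.
Total product = 730.045 × 40.9 = 29858.859 lb.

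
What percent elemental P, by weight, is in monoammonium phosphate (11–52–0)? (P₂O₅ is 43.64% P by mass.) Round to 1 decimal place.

22.7% P

%P = 52 × 0.4364 = 22.6928%.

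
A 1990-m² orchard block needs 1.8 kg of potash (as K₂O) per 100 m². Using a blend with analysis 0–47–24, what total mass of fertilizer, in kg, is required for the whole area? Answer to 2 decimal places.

149.25 kg

Product per 100 m² = 1.8 / 24% = 7.5 kg.
Total product = 7.5 × 1990 / 100 = 149.25 kg.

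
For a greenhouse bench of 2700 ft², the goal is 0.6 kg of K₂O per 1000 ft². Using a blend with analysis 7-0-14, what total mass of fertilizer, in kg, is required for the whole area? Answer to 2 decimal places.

11.57 kg

Product per 1000 ft² = 0.6 / 14% = 4.28571 kg.
Total product = 4.28571 × 2700 / 1000 = 11.5714 kg.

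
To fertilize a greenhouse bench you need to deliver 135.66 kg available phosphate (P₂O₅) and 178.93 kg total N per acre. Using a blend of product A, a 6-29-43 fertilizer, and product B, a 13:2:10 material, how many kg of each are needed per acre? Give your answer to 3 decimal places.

Let a = kg of product A, b = kg of product B (per acre).
P₂O₅: 0.29·a + 0.02·b = 135.66
N: 0.06·a + 0.13·b = 178.93
From row1: a = (135.66 − 0.02·b) / 0.29.
Into row2: 0.06·(135.66 − 0.02·b)/0.29 + 0.13·b = 178.93 → b = 1198.6329, a = 385.1288.

385.129 kg product A, 1198.633 kg product B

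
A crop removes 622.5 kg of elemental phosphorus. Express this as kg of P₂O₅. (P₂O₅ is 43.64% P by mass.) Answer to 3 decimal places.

P₂O₅ = 622.5 / 0.4364 = 1426.4436 kg.

1426.444 kg P₂O₅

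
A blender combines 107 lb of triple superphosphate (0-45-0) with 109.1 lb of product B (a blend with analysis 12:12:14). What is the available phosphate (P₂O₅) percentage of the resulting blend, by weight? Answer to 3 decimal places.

Total mass = 107 + 109.1 = 216.1 lb.
P₂O₅ mass = 45%×107 + 12%×109.1 = 61.242 lb.
% P₂O₅ = 61.242 / 216.1 = 28.3397%.

28.340% P₂O₅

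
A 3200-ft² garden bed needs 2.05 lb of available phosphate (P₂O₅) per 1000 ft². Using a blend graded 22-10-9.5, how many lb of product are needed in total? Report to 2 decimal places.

Product per 1000 ft² = 2.05 / 10% = 20.5 lb.
Total product = 20.5 × 3200 / 1000 = 65.6 lb.

65.60 lb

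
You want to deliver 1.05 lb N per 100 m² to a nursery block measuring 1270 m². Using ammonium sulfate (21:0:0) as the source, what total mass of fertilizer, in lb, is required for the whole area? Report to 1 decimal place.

63.5 lb

Product per 100 m² = 1.05 / 21% = 5 lb.
Total product = 5 × 1270 / 100 = 63.5 lb.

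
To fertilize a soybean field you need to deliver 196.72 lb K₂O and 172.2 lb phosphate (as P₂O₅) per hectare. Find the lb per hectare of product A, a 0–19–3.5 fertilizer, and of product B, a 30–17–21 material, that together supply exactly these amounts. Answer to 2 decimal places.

80.11 lb product A, 923.41 lb product B

Let a = lb of product A, b = lb of product B (per hectare).
K₂O: 0.035·a + 0.21·b = 196.72
P₂O₅: 0.19·a + 0.17·b = 172.2
From row1: a = (196.72 − 0.21·b) / 0.035.
Into row2: 0.19·(196.72 − 0.21·b)/0.035 + 0.17·b = 172.2 → b = 923.411, a = 80.106.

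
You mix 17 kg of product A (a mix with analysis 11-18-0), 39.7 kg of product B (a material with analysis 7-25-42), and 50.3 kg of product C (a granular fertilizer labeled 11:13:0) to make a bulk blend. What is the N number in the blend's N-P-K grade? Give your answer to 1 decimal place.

9.5% N

Total mass = 17 + 39.7 + 50.3 = 107 kg.
N mass = 11%×17 + 7%×39.7 + 11%×50.3 = 10.182 kg.
% N = 10.182 / 107 = 9.51589%.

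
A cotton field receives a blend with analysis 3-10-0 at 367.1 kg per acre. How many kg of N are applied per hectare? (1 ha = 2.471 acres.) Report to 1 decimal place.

nitrogen per acre = 367.1 × 3% = 11.013 kg.
Convert to per hectare: 11.013 × 2.471 = 27.2131 kg.

27.2 kg N per hectare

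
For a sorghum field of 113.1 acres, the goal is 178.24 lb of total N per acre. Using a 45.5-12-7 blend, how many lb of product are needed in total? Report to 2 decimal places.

Product per acre = 178.24 / 45.5% = 391.736 lb.
Total product = 391.736 × 113.1 = 44305.371 lb.

44305.37 lb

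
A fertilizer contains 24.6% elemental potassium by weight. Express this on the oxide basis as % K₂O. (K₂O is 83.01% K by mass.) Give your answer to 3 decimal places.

29.635% K₂O

%K₂O = 24.6 / 0.8301 = 29.63498%.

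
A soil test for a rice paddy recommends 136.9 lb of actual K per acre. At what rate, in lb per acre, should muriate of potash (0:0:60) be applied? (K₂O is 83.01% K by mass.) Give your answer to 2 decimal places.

As K₂O: 136.9 / 0.8301 = 164.92 lb per acre.
Product per acre = 164.92 / 60% = 274.866 lb.

274.87 lb of product per acre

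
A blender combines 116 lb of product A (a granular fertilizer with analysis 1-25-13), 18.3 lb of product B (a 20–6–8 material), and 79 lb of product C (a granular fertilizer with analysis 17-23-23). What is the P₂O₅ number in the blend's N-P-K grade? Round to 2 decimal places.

Total mass = 116 + 18.3 + 79 = 213.3 lb.
P₂O₅ mass = 25%×116 + 6%×18.3 + 23%×79 = 48.268 lb.
% P₂O₅ = 48.268 / 213.3 = 22.6292%.

22.63% P₂O₅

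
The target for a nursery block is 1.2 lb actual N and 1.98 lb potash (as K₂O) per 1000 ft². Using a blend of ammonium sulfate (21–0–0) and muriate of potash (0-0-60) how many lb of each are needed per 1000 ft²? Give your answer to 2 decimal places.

5.71 lb ammonium sulfate, 3.30 lb muriate of potash

With a, b = lb per 1000 ft² of ammonium sulfate and muriate of potash:
N: 0.21·a + 0·b = 1.2
K₂O: 0·a + 0.6·b = 1.98
Solving simultaneously: a = 5.71429, b = 3.3.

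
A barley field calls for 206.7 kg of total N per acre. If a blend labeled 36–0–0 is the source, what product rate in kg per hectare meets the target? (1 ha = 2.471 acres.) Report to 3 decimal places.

Product per acre = 206.7 / 36% = 574.167 kg.
Convert to per hectare: 574.167 × 2.471 = 1418.7658 kg.

1418.766 kg of product per hectare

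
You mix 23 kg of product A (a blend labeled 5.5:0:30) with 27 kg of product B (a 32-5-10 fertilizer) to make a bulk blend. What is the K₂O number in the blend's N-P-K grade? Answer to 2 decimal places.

Total mass = 23 + 27 = 50 kg.
K₂O mass = 30%×23 + 10%×27 = 9.6 kg.
% K₂O = 9.6 / 50 = 19.2%.

19.20% K₂O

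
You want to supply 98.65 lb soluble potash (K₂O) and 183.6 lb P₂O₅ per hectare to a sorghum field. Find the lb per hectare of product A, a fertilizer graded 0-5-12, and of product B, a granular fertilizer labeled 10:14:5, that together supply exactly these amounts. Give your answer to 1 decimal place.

Let a = lb of product A, b = lb of product B (per hectare).
K₂O: 0.12·a + 0.05·b = 98.65
P₂O₅: 0.05·a + 0.14·b = 183.6
From row1: a = (98.65 − 0.05·b) / 0.12.
Into row2: 0.05·(98.65 − 0.05·b)/0.12 + 0.14·b = 183.6 → b = 1195.77, a = 323.846.

323.8 lb product A, 1195.8 lb product B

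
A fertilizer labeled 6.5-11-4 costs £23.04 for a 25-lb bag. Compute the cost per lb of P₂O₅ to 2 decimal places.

P₂O₅ in bag = 25 × 11% = 2.75 lb.
Cost per lb P₂O₅ = £23.04 / 2.75 = £8.3782.

£8.38 per lb P₂O₅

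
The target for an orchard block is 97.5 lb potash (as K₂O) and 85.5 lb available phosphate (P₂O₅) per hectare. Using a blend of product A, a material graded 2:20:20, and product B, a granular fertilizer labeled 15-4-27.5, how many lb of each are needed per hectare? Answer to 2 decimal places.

Let a = lb of product A, b = lb of product B (per hectare).
K₂O: 0.2·a + 0.275·b = 97.5
P₂O₅: 0.2·a + 0.04·b = 85.5
Solving simultaneously: a = 417.287, b = 51.0638.

417.29 lb product A, 51.06 lb product B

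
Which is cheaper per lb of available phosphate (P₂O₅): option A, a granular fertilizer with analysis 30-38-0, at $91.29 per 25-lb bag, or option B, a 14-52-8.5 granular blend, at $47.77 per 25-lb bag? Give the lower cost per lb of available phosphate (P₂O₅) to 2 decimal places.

$3.67 per lb P₂O₅ (option B)

option A: P₂O₅ per bag = 25 × 38% = 9.5 lb; cost = 91.29 / 9.5 = $9.6095/lb P₂O₅.
option B: P₂O₅ per bag = 25 × 52% = 13 lb; cost = 47.77 / 13 = $3.6746/lb P₂O₅.
option B is cheaper.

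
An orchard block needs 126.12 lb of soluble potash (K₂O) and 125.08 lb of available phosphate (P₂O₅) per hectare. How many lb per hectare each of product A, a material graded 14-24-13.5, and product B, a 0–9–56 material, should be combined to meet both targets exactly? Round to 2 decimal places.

480.11 lb product A, 109.47 lb product B

Per-hectare balance (a = product A, b = product B):
K₂O: 0.135·a + 0.56·b = 126.12
P₂O₅: 0.24·a + 0.09·b = 125.08
Solving simultaneously: a = 480.1145, b = 109.472.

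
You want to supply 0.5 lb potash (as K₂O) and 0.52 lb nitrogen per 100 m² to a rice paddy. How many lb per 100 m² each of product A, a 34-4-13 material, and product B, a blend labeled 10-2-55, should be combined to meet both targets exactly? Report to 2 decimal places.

1.36 lb product A, 0.59 lb product B

Let a = lb of product A, b = lb of product B (per 100 m²).
K₂O: 0.13·a + 0.55·b = 0.5
N: 0.34·a + 0.1·b = 0.52
Eliminate b: (row1) − 0.55/0.1·(row2) → -1.74·a = -2.36, so a = 1.35632.
Then b = (0.52 − 0.34·1.35632) / 0.1 = 0.588506.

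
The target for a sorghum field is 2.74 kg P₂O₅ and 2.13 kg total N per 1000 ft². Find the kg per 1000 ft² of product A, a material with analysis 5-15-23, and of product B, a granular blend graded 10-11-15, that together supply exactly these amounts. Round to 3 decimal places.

With a, b = kg per 1000 ft² of product A and product B:
P₂O₅: 0.15·a + 0.11·b = 2.74
N: 0.05·a + 0.1·b = 2.13
Solving simultaneously: a = 4.17895, b = 19.2105.

4.179 kg product A, 19.211 kg product B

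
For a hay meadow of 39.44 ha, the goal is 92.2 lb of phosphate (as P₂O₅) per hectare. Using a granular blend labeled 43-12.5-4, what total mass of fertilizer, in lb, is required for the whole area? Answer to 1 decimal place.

Product per hectare = 92.2 / 12.5% = 737.6 lb.
Total product = 737.6 × 39.44 = 29090.94 lb.

29090.9 lb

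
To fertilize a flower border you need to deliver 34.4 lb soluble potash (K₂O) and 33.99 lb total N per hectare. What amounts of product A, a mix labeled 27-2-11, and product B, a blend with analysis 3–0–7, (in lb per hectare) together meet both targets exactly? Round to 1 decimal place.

86.4 lb product A, 355.7 lb product B

Per-hectare balance (a = product A, b = product B):
K₂O: 0.11·a + 0.07·b = 34.4
N: 0.27·a + 0.03·b = 33.99
Eliminate b: (row1) − 0.07/0.03·(row2) → -0.52·a = -44.91, so a = 86.3654.
Then b = (33.99 − 0.27·86.3654) / 0.03 = 355.712.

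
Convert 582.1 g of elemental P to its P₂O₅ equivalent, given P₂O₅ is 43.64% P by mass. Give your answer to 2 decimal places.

P₂O₅ = 582.1 / 0.4364 = 1333.868 g.

1333.87 g P₂O₅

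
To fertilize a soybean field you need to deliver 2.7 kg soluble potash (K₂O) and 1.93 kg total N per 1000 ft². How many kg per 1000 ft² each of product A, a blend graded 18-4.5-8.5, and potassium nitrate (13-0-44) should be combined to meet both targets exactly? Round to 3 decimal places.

With a, b = kg per 1000 ft² of product A and potassium nitrate:
K₂O: 0.085·a + 0.44·b = 2.7
N: 0.18·a + 0.13·b = 1.93
Eliminate b: (row1) − 0.44/0.13·(row2) → -0.524231·a = -3.83231, so a = 7.31034.
Then b = (1.93 − 0.18·7.31034) / 0.13 = 4.72414.

7.310 kg product A, 4.724 kg potassium nitrate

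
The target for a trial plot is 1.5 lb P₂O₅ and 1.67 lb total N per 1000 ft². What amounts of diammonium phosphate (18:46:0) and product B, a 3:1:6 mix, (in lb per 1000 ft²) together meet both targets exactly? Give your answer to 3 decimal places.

2.358 lb diammonium phosphate, 41.517 lb product B

Let a = lb of diammonium phosphate, b = lb of product B (per 1000 ft²).
P₂O₅: 0.46·a + 0.01·b = 1.5
N: 0.18·a + 0.03·b = 1.67
Solving simultaneously: a = 2.35833, b = 41.5167.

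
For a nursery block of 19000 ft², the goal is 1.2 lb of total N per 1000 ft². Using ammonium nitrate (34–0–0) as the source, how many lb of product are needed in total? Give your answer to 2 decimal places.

Product per 1000 ft² = 1.2 / 34% = 3.52941 lb.
Total product = 3.52941 × 19000 / 1000 = 67.0588 lb.

67.06 lb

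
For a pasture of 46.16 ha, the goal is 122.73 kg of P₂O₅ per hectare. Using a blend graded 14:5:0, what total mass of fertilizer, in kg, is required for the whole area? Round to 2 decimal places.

Product per hectare = 122.73 / 5% = 2454.6 kg.
Total product = 2454.6 × 46.16 = 113304.336 kg.

113304.34 kg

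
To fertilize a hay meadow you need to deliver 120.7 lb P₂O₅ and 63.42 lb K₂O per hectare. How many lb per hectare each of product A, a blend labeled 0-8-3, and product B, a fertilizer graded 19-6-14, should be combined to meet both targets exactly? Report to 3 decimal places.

Per-hectare balance (a = product A, b = product B):
P₂O₅: 0.08·a + 0.06·b = 120.7
K₂O: 0.03·a + 0.14·b = 63.42
Solving simultaneously: a = 1392.8511, b = 154.5319.

1392.851 lb product A, 154.532 lb product B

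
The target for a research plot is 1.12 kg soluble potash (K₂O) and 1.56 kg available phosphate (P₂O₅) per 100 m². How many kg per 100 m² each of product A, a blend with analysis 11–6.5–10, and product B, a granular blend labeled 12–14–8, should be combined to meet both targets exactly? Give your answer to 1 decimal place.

3.6 kg product A, 9.5 kg product B

Let a = kg of product A, b = kg of product B (per 100 m²).
K₂O: 0.1·a + 0.08·b = 1.12
P₂O₅: 0.065·a + 0.14·b = 1.56
Eliminate b: (row1) − 0.08/0.14·(row2) → 0.0628571·a = 0.228571, so a = 3.63636.
Then b = (1.56 − 0.065·3.63636) / 0.14 = 9.45455.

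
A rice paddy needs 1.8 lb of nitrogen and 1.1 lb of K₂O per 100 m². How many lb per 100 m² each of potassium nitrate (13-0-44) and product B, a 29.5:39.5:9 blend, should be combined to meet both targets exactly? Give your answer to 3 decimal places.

1.376 lb potassium nitrate, 5.495 lb product B

Per-100 m² balance (a = potassium nitrate, b = product B):
N: 0.13·a + 0.295·b = 1.8
K₂O: 0.44·a + 0.09·b = 1.1
Eliminate a: (row1) − 0.13/0.44·(row2) → 0.268409·b = 1.475, so b = 5.49534.
Back-substitute: a = (1.8 − 0.295·5.49534) / 0.13 = 1.37595.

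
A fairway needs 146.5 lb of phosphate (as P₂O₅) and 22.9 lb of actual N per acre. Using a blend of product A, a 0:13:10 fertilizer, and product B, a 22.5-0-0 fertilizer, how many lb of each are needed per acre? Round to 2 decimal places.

1126.92 lb product A, 101.78 lb product B

With a, b = lb per acre of product A and product B:
P₂O₅: 0.13·a + 0·b = 146.5
N: 0·a + 0.225·b = 22.9
Solving simultaneously: a = 1126.923, b = 101.778.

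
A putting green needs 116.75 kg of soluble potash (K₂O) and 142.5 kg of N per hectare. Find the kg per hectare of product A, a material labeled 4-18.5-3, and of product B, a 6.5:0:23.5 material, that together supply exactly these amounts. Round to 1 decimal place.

Per-hectare balance (a = product A, b = product B):
K₂O: 0.03·a + 0.235·b = 116.75
N: 0.04·a + 0.065·b = 142.5
Eliminate a: (row1) − 0.03/0.04·(row2) → 0.18625·b = 9.875, so b = 53.0201.
Back-substitute: a = (116.75 − 0.235·53.0201) / 0.03 = 3476.34.

3476.3 kg product A, 53.0 kg product B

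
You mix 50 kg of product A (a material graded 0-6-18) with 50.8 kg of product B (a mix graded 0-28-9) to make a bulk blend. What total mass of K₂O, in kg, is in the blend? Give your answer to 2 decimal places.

13.57 kg K₂O

K₂O mass = 18%×50 + 9%×50.8 = 13.572 kg.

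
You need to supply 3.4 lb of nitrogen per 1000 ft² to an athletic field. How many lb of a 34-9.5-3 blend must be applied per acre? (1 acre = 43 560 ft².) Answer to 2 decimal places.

435.60 lb of product per acre

Product per 1000 ft² = 3.4 / 34% = 10 lb.
Convert to per acre: 10 × 43.56 = 435.6 lb.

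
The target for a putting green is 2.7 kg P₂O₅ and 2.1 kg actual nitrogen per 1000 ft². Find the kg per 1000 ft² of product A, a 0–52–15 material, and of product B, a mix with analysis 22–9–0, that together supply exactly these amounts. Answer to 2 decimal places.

3.54 kg product A, 9.55 kg product B

Per-1000 ft² balance (a = product A, b = product B):
P₂O₅: 0.52·a + 0.09·b = 2.7
N: 0·a + 0.22·b = 2.1
Solving simultaneously: a = 3.54021, b = 9.54545.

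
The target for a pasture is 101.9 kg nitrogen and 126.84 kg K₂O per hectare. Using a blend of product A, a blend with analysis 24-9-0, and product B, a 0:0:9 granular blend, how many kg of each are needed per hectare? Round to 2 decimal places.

Let a = kg of product A, b = kg of product B (per hectare).
N: 0.24·a + 0·b = 101.9
K₂O: 0·a + 0.09·b = 126.84
Solving simultaneously: a = 424.583, b = 1409.333.

424.58 kg product A, 1409.33 kg product B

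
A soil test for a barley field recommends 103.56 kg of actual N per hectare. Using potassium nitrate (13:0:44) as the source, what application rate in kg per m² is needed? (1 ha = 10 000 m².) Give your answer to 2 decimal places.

0.08 kg of product per sq m

Product per hectare = 103.56 / 13% = 796.615 kg.
Convert to per m²: 796.615 × 0.0001 = 0.0796615 kg.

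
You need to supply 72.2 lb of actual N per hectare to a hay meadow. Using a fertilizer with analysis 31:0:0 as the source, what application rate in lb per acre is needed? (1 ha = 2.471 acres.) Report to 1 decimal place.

94.3 lb of product per acre

Product per hectare = 72.2 / 31% = 232.903 lb.
Convert to per acre: 232.903 × 0.404694 = 94.2546 lb.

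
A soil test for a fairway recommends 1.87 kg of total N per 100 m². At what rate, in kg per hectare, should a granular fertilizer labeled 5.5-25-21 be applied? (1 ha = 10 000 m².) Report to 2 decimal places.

Product per 100 m² = 1.87 / 5.5% = 34 kg.
Convert to per hectare: 34 × 100 = 3400 kg.

3400.00 kg of product per hectare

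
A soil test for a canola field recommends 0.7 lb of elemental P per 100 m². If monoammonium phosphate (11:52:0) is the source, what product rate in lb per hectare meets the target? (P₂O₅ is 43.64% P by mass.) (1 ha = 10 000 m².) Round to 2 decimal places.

308.47 lb of product per hectare

As P₂O₅: 0.7 / 0.4364 = 1.60403 lb per 100 m².
Product per 100 m² = 1.60403 / 52% = 3.08468 lb.
Convert to per hectare: 3.08468 × 100 = 308.468 lb.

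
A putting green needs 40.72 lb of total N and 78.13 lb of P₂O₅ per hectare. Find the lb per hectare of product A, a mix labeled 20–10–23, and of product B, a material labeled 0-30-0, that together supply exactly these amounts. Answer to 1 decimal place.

Let a = lb of product A, b = lb of product B (per hectare).
N: 0.2·a + 0·b = 40.72
P₂O₅: 0.1·a + 0.3·b = 78.13
Eliminate b: (row1) − 0/0.3·(row2) → 0.2·a = 40.72, so a = 203.6.
Then b = (78.13 − 0.1·203.6) / 0.3 = 192.567.

203.6 lb product A, 192.6 lb product B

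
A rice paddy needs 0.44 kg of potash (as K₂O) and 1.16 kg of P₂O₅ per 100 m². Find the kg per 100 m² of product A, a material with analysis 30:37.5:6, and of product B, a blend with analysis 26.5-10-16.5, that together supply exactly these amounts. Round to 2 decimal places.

2.64 kg product A, 1.71 kg product B

With a, b = kg per 100 m² of product A and product B:
K₂O: 0.06·a + 0.165·b = 0.44
P₂O₅: 0.375·a + 0.1·b = 1.16
Solving simultaneously: a = 2.63803, b = 1.70738.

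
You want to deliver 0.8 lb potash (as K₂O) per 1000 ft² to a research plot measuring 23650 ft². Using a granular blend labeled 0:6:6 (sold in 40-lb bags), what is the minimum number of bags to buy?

8 bags

Product per 1000 ft² = 0.8 / 6% = 13.3333 lb.
Total product = 13.3333 × 23650 / 1000 = 315.333 lb.
Bags = ⌈315.333 / 40⌉ = 8.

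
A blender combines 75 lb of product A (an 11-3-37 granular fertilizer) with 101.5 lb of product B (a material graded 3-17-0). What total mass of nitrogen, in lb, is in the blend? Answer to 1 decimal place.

N mass = 11%×75 + 3%×101.5 = 11.295 lb.

11.3 lb N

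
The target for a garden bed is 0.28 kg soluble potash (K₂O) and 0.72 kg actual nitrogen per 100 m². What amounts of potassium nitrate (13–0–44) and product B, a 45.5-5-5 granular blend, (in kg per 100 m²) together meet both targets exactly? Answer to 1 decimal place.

With a, b = kg per 100 m² of potassium nitrate and product B:
K₂O: 0.44·a + 0.05·b = 0.28
N: 0.13·a + 0.455·b = 0.72
From row1: a = (0.28 − 0.05·b) / 0.44.
Into row2: 0.13·(0.28 − 0.05·b)/0.44 + 0.455·b = 0.72 → b = 1.4476, a = 0.471864.

0.5 kg potassium nitrate, 1.4 kg product B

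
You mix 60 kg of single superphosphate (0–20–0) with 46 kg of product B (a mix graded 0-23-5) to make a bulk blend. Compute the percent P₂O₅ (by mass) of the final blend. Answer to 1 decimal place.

Total mass = 60 + 46 = 106 kg.
P₂O₅ mass = 20%×60 + 23%×46 = 22.58 kg.
% P₂O₅ = 22.58 / 106 = 21.3019%.

21.3% P₂O₅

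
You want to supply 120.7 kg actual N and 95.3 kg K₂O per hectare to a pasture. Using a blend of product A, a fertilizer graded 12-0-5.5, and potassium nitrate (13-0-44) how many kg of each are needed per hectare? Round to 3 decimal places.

891.982 kg product A, 105.093 kg potassium nitrate

Per-hectare balance (a = product A, b = potassium nitrate):
N: 0.12·a + 0.13·b = 120.7
K₂O: 0.055·a + 0.44·b = 95.3
Eliminate b: (row1) − 0.13/0.44·(row2) → 0.10375·a = 92.5432, so a = 891.98248.
Then b = (95.3 − 0.055·891.98248) / 0.44 = 105.0931.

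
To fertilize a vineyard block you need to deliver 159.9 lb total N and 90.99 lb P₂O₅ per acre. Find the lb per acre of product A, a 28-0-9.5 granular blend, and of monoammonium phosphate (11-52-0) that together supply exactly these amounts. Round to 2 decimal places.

502.33 lb product A, 174.98 lb monoammonium phosphate

Per-acre balance (a = product A, b = monoammonium phosphate):
N: 0.28·a + 0.11·b = 159.9
P₂O₅: 0·a + 0.52·b = 90.99
Solving simultaneously: a = 502.329, b = 174.981.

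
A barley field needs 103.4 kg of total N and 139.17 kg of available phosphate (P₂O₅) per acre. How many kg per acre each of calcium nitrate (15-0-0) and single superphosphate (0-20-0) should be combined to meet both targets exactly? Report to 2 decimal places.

689.33 kg calcium nitrate, 695.85 kg single superphosphate

Per-acre balance (a = calcium nitrate, b = single superphosphate):
N: 0.15·a + 0·b = 103.4
P₂O₅: 0·a + 0.2·b = 139.17
Solving simultaneously: a = 689.333, b = 695.85.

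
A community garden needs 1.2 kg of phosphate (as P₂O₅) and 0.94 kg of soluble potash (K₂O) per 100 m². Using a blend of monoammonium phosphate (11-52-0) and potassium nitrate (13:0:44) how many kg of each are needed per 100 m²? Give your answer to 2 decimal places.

2.31 kg monoammonium phosphate, 2.14 kg potassium nitrate

Per-100 m² balance (a = monoammonium phosphate, b = potassium nitrate):
P₂O₅: 0.52·a + 0·b = 1.2
K₂O: 0·a + 0.44·b = 0.94
Solving simultaneously: a = 2.30769, b = 2.13636.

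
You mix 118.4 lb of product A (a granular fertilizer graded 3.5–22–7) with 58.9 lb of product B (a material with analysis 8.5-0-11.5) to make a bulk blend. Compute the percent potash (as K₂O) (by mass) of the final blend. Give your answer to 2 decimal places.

8.49% K₂O

Total mass = 118.4 + 58.9 = 177.3 lb.
K₂O mass = 7%×118.4 + 11.5%×58.9 = 15.0615 lb.
% K₂O = 15.0615 / 177.3 = 8.49492%.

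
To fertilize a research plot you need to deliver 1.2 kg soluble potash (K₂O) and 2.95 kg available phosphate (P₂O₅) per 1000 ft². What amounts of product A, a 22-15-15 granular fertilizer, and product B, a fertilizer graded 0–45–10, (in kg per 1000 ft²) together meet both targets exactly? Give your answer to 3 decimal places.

Let a = kg of product A, b = kg of product B (per 1000 ft²).
K₂O: 0.15·a + 0.1·b = 1.2
P₂O₅: 0.15·a + 0.45·b = 2.95
Solving simultaneously: a = 4.66667, b = 5.

4.667 kg product A, 5.000 kg product B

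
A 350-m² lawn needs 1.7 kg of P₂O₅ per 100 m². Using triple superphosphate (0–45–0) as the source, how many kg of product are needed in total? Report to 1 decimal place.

13.2 kg

Product per 100 m² = 1.7 / 45% = 3.77778 kg.
Total product = 3.77778 × 350 / 100 = 13.2222 kg.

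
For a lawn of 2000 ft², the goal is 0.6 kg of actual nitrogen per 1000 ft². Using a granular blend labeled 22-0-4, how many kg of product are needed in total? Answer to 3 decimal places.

5.455 kg

Product per 1000 ft² = 0.6 / 22% = 2.72727 kg.
Total product = 2.72727 × 2000 / 1000 = 5.45455 kg.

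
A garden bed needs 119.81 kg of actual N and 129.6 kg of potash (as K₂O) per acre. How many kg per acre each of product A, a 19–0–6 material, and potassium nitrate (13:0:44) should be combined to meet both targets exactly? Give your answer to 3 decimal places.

Per-acre balance (a = product A, b = potassium nitrate):
N: 0.19·a + 0.13·b = 119.81
K₂O: 0.06·a + 0.44·b = 129.6
From row1: a = (119.81 − 0.13·b) / 0.19.
Into row2: 0.06·(119.81 − 0.13·b)/0.19 + 0.44·b = 129.6 → b = 230.01847, a = 473.1979.

473.198 kg product A, 230.018 kg potassium nitrate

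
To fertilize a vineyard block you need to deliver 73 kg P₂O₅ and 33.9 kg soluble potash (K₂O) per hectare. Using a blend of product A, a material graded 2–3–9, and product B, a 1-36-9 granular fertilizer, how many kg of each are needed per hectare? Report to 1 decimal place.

Let a = kg of product A, b = kg of product B (per hectare).
P₂O₅: 0.03·a + 0.36·b = 73
K₂O: 0.09·a + 0.09·b = 33.9
Eliminate a: (row1) − 0.03/0.09·(row2) → 0.33·b = 61.7, so b = 186.97.
Back-substitute: a = (73 − 0.36·186.97) / 0.03 = 189.697.

189.7 kg product A, 187.0 kg product B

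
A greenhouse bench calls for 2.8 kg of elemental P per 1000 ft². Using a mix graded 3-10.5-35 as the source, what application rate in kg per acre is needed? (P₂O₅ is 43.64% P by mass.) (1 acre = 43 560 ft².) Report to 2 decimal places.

2661.78 kg of product per acre

As P₂O₅: 2.8 / 0.4364 = 6.41613 kg per 1000 ft².
Product per 1000 ft² = 6.41613 / 10.5% = 61.106 kg.
Convert to per acre: 61.106 × 43.56 = 2661.778 kg.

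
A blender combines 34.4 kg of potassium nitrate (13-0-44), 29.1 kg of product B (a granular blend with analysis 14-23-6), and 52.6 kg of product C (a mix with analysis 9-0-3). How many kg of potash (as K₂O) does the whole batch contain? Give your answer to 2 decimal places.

18.46 kg K₂O

K₂O mass = 44%×34.4 + 6%×29.1 + 3%×52.6 = 18.46 kg.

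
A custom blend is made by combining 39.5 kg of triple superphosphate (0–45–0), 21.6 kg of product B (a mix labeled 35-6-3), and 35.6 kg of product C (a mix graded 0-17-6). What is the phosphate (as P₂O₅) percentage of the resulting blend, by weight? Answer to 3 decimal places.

25.980% P₂O₅

Total mass = 39.5 + 21.6 + 35.6 = 96.7 kg.
P₂O₅ mass = 45%×39.5 + 6%×21.6 + 17%×35.6 = 25.123 kg.
% P₂O₅ = 25.123 / 96.7 = 25.9804%.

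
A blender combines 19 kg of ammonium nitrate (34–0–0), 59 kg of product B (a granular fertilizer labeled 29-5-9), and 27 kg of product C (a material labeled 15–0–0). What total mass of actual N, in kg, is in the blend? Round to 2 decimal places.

27.62 kg N

N mass = 34%×19 + 29%×59 + 15%×27 = 27.62 kg.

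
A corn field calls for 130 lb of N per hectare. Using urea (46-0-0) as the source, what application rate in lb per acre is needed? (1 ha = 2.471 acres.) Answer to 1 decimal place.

114.4 lb of product per acre

Product per hectare = 130 / 46% = 282.609 lb.
Convert to per acre: 282.609 × 0.404694 = 114.37 lb.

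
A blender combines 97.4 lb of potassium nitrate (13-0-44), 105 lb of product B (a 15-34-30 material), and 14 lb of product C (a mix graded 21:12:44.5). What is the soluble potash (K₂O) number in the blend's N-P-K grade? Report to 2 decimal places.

37.24% K₂O

Total mass = 97.4 + 105 + 14 = 216.4 lb.
K₂O mass = 44%×97.4 + 30%×105 + 44.5%×14 = 80.586 lb.
% K₂O = 80.586 / 216.4 = 37.2394%.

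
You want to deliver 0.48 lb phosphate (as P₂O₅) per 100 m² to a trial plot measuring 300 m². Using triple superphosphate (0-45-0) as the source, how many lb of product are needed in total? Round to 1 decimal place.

Product per 100 m² = 0.48 / 45% = 1.06667 lb.
Total product = 1.06667 × 300 / 100 = 3.2 lb.

3.2 lb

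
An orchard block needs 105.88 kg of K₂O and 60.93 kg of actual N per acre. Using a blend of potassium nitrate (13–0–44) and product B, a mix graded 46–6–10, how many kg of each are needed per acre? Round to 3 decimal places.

224.983 kg potassium nitrate, 68.874 kg product B

With a, b = kg per acre of potassium nitrate and product B:
K₂O: 0.44·a + 0.1·b = 105.88
N: 0.13·a + 0.46·b = 60.93
Eliminate a: (row1) − 0.44/0.13·(row2) → -1.45692·b = -100.345, so b = 68.8743.
Back-substitute: a = (105.88 − 0.1·68.8743) / 0.44 = 224.9831.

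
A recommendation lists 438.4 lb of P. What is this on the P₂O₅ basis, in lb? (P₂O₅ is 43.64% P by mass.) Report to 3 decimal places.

P₂O₅ = 438.4 / 0.4364 = 1004.58295 lb.

1004.583 lb P₂O₅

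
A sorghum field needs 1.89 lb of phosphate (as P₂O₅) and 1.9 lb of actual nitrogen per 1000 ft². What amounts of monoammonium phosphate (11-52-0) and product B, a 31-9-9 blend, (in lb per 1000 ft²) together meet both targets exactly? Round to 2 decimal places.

With a, b = lb per 1000 ft² of monoammonium phosphate and product B:
P₂O₅: 0.52·a + 0.09·b = 1.89
N: 0.11·a + 0.31·b = 1.9
Eliminate a: (row1) − 0.52/0.11·(row2) → -1.37545·b = -7.09182, so b = 5.15598.
Back-substitute: a = (1.89 − 0.09·5.15598) / 0.52 = 2.74223.

2.74 lb monoammonium phosphate, 5.16 lb product B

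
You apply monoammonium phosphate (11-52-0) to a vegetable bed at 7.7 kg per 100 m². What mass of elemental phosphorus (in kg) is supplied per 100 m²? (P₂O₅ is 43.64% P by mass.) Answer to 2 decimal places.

P₂O₅ per 100 m² = 7.7 × 52% = 4.004 kg.
Elemental P = 4.004 × 0.4364 = 1.74735 kg per 100 m².

1.75 kg P per hundred sq m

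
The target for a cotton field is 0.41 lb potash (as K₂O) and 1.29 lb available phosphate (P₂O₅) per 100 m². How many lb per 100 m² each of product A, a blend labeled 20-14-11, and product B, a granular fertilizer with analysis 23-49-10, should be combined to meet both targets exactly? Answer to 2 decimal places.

1.80 lb product A, 2.12 lb product B

With a, b = lb per 100 m² of product A and product B:
K₂O: 0.11·a + 0.1·b = 0.41
P₂O₅: 0.14·a + 0.49·b = 1.29
From row1: a = (0.41 − 0.1·b) / 0.11.
Into row2: 0.14·(0.41 − 0.1·b)/0.11 + 0.49·b = 1.29 → b = 2.11779, a = 1.80201.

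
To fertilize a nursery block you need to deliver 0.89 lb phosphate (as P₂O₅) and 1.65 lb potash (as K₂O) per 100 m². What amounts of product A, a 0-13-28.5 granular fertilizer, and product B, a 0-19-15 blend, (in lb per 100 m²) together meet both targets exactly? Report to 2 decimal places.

With a, b = lb per 100 m² of product A and product B:
P₂O₅: 0.13·a + 0.19·b = 0.89
K₂O: 0.285·a + 0.15·b = 1.65
Solving simultaneously: a = 5.19481, b = 1.12987.

5.19 lb product A, 1.13 lb product B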